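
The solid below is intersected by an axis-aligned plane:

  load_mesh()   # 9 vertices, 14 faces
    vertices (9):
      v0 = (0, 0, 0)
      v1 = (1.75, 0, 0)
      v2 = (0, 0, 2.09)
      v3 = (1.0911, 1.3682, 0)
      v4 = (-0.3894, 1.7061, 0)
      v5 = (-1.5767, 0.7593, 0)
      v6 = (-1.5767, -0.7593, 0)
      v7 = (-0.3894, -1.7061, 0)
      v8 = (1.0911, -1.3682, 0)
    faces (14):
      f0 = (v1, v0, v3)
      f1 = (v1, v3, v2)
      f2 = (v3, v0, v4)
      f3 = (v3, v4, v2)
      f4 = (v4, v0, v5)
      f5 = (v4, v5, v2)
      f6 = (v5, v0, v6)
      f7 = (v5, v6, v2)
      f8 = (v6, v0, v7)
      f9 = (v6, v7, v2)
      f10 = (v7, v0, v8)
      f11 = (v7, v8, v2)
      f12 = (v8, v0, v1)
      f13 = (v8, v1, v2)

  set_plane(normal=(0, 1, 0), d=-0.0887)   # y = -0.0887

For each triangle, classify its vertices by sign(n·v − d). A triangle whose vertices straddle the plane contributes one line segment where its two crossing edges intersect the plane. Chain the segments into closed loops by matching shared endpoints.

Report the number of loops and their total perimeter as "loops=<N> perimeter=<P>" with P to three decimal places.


loops=1 perimeter=8.453

Straddling triangles (8 of 14):
  (v5,v0,v6) [++-] → (-0.184187, -0.0887, 0)–(-1.5767, -0.0887, 0)  len=1.3925
  (v5,v6,v2) [+-+] → (-1.5767, -0.0887, 0)–(-0.184187, -0.0887, 1.84585)  len=2.3122
  (v6,v0,v7) [-+-] → (-0.184187, -0.0887, 0)–(-0.0202449, -0.0887, 0)  len=0.1639
  (v6,v7,v2) [--+] → (-0.0202449, -0.0887, 1.98134)–(-0.184187, -0.0887, 1.84585)  len=0.2127
  (v7,v0,v8) [-+-] → (-0.0202449, -0.0887, 0)–(0.0707357, -0.0887, 0)  len=0.0910
  (v7,v8,v2) [--+] → (0.0707357, -0.0887, 1.95451)–(-0.0202449, -0.0887, 1.98134)  len=0.0949
  (v8,v0,v1) [-++] → (0.0707357, -0.0887, 0)–(1.70728, -0.0887, 0)  len=1.6365
  (v8,v1,v2) [-++] → (1.70728, -0.0887, 0)–(0.0707357, -0.0887, 1.95451)  len=2.5492

Chained into 1 loop(s):
  loop 1: 8 segments, perimeter = 8.4529
Total perimeter = 8.453


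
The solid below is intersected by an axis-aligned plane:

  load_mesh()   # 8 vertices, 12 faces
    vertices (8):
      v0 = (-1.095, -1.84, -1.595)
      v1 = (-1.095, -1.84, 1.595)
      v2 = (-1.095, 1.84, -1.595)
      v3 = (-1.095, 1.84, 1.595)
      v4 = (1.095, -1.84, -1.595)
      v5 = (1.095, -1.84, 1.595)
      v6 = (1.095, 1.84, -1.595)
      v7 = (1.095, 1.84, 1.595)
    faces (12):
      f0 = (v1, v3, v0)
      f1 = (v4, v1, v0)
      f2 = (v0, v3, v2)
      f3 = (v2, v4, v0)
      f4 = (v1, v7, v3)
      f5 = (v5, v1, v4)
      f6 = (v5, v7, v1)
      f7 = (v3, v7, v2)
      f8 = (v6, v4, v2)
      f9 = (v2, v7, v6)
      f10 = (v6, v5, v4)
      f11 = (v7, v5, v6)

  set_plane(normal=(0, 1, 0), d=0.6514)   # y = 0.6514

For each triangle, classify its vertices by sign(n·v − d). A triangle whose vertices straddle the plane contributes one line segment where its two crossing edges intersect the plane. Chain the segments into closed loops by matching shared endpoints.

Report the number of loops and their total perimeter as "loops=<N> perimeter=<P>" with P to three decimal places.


loops=1 perimeter=10.760

Straddling triangles (8 of 12):
  (v1,v3,v0) [-+-] → (-1.095, 0.6514, 1.595)–(-1.095, 0.6514, 0.564665)  len=1.0303
  (v0,v3,v2) [-++] → (-1.095, 0.6514, 0.564665)–(-1.095, 0.6514, -1.595)  len=2.1597
  (v2,v4,v0) [+--] → (-0.387654, 0.6514, -1.595)–(-1.095, 0.6514, -1.595)  len=0.7073
  (v1,v7,v3) [-++] → (0.387654, 0.6514, 1.595)–(-1.095, 0.6514, 1.595)  len=1.4827
  (v5,v7,v1) [-+-] → (1.095, 0.6514, 1.595)–(0.387654, 0.6514, 1.595)  len=0.7073
  (v6,v4,v2) [+-+] → (1.095, 0.6514, -1.595)–(-0.387654, 0.6514, -1.595)  len=1.4827
  (v6,v5,v4) [+--] → (1.095, 0.6514, -0.564665)–(1.095, 0.6514, -1.595)  len=1.0303
  (v7,v5,v6) [+-+] → (1.095, 0.6514, 1.595)–(1.095, 0.6514, -0.564665)  len=2.1597

Chained into 1 loop(s):
  loop 1: 8 segments, perimeter = 10.7600
Total perimeter = 10.760


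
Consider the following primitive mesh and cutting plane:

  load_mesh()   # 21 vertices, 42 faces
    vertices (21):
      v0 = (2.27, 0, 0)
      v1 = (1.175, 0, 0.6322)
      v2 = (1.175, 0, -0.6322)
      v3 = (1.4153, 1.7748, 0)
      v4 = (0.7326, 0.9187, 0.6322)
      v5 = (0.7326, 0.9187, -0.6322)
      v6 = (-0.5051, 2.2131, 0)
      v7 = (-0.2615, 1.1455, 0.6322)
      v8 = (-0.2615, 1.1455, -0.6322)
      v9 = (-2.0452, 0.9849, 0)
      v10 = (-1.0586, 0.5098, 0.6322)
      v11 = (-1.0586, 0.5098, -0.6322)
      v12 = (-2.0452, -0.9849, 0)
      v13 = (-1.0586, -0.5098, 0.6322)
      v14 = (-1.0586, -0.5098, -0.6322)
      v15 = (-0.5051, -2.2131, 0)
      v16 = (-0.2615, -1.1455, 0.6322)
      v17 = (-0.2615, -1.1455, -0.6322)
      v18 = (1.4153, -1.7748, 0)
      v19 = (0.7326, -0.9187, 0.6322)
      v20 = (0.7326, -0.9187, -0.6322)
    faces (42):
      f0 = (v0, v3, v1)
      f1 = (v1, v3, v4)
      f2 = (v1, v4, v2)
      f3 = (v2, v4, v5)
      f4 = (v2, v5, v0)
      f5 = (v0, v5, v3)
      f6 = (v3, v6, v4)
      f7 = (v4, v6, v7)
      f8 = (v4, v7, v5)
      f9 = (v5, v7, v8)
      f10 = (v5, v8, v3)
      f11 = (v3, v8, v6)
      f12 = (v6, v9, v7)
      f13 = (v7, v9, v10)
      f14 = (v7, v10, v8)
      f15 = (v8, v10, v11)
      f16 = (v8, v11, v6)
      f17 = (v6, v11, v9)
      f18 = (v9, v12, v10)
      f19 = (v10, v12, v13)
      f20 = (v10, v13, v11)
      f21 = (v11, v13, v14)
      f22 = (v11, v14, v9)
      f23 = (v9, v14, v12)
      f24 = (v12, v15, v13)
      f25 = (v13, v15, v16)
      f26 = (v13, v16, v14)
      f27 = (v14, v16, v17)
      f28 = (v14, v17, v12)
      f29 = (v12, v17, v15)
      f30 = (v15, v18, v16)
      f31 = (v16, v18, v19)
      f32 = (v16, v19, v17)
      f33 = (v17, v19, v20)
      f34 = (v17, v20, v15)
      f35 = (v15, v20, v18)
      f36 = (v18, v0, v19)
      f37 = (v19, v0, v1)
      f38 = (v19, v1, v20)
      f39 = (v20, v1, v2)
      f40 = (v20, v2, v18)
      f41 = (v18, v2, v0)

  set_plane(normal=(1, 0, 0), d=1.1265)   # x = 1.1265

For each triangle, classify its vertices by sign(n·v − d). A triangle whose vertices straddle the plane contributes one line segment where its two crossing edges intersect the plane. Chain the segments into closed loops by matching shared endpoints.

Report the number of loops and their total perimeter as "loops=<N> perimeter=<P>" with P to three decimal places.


loops=2 perimeter=9.995

Straddling triangles (16 of 42):
  (v1,v3,v4) [++-] → (1.1265, 1.41265, 0.267437)–(1.1265, 0.100716, 0.6322)  len=1.3617
  (v1,v4,v2) [+-+] → (1.1265, 0.100716, 0.6322)–(1.1265, 0.100716, -0.493585)  len=1.1258
  (v2,v4,v5) [+--] → (1.1265, 0.100716, -0.493585)–(1.1265, 0.100716, -0.6322)  len=0.1386
  (v2,v5,v0) [+-+] → (1.1265, 0.100716, -0.6322)–(1.1265, 0.683318, -0.470223)  len=0.6047
  (v0,v5,v3) [+-+] → (1.1265, 0.683318, -0.470223)–(1.1265, 1.41265, -0.267437)  len=0.7570
  (v3,v6,v4) [+--] → (1.1265, 1.84071, 0)–(1.1265, 1.41265, 0.267437)  len=0.5047
  (v5,v8,v3) [--+] → (1.1265, 1.66641, -0.108886)–(1.1265, 1.41265, -0.267437)  len=0.2992
  (v3,v8,v6) [+--] → (1.1265, 1.66641, -0.108886)–(1.1265, 1.84071, 0)  len=0.2055
  (v15,v18,v16) [-+-] → (1.1265, -1.84071, 0)–(1.1265, -1.66641, 0.108886)  len=0.2055
  (v16,v18,v19) [-+-] → (1.1265, -1.66641, 0.108886)–(1.1265, -1.41265, 0.267437)  len=0.2992
  (v15,v20,v18) [--+] → (1.1265, -1.41265, -0.267437)–(1.1265, -1.84071, 0)  len=0.5047
  (v18,v0,v19) [++-] → (1.1265, -0.683318, 0.470223)–(1.1265, -1.41265, 0.267437)  len=0.7570
  (v19,v0,v1) [-++] → (1.1265, -0.683318, 0.470223)–(1.1265, -0.100716, 0.6322)  len=0.6047
  (v19,v1,v20) [-+-] → (1.1265, -0.100716, 0.6322)–(1.1265, -0.100716, 0.493585)  len=0.1386
  (v20,v1,v2) [-++] → (1.1265, -0.100716, 0.493585)–(1.1265, -0.100716, -0.6322)  len=1.1258
  (v20,v2,v18) [-++] → (1.1265, -0.100716, -0.6322)–(1.1265, -1.41265, -0.267437)  len=1.3617

Chained into 2 loop(s):
  loop 1: 8 segments, perimeter = 4.9973
  loop 2: 8 segments, perimeter = 4.9973
Total perimeter = 9.995


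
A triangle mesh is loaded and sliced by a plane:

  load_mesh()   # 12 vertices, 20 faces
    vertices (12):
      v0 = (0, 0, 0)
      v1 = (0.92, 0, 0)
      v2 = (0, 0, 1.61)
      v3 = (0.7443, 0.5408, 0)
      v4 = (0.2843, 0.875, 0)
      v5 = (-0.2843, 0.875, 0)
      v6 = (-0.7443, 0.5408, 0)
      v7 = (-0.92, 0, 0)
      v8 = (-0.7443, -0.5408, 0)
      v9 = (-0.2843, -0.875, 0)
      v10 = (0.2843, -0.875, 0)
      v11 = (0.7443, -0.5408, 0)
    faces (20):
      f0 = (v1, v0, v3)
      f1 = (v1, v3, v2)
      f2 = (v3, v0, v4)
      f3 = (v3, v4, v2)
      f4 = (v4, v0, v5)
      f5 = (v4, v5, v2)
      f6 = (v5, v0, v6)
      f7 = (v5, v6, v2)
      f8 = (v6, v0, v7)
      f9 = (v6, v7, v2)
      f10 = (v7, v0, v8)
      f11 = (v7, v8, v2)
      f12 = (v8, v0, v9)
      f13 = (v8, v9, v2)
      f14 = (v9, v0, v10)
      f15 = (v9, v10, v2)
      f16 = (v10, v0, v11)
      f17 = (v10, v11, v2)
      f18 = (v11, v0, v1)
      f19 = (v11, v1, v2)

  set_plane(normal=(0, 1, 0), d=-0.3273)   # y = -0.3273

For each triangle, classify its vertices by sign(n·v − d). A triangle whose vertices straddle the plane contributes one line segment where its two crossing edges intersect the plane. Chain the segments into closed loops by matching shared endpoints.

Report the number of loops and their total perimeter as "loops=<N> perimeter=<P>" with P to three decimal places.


Straddling triangles (10 of 20):
  (v7,v0,v8) [++-] → (-0.450461, -0.3273, 0)–(-0.813664, -0.3273, 0)  len=0.3632
  (v7,v8,v2) [+-+] → (-0.813664, -0.3273, 0)–(-0.450461, -0.3273, 0.635605)  len=0.7321
  (v8,v0,v9) [-+-] → (-0.450461, -0.3273, 0)–(-0.106344, -0.3273, 0)  len=0.3441
  (v8,v9,v2) [--+] → (-0.106344, -0.3273, 1.00777)–(-0.450461, -0.3273, 0.635605)  len=0.5069
  (v9,v0,v10) [-+-] → (-0.106344, -0.3273, 0)–(0.106344, -0.3273, 0)  len=0.2127
  (v9,v10,v2) [--+] → (0.106344, -0.3273, 1.00777)–(-0.106344, -0.3273, 1.00777)  len=0.2127
  (v10,v0,v11) [-+-] → (0.106344, -0.3273, 0)–(0.450461, -0.3273, 0)  len=0.3441
  (v10,v11,v2) [--+] → (0.450461, -0.3273, 0.635605)–(0.106344, -0.3273, 1.00777)  len=0.5069
  (v11,v0,v1) [-++] → (0.450461, -0.3273, 0)–(0.813664, -0.3273, 0)  len=0.3632
  (v11,v1,v2) [-++] → (0.813664, -0.3273, 0)–(0.450461, -0.3273, 0.635605)  len=0.7321

Chained into 1 loop(s):
  loop 1: 10 segments, perimeter = 4.3179
Total perimeter = 4.318

loops=1 perimeter=4.318


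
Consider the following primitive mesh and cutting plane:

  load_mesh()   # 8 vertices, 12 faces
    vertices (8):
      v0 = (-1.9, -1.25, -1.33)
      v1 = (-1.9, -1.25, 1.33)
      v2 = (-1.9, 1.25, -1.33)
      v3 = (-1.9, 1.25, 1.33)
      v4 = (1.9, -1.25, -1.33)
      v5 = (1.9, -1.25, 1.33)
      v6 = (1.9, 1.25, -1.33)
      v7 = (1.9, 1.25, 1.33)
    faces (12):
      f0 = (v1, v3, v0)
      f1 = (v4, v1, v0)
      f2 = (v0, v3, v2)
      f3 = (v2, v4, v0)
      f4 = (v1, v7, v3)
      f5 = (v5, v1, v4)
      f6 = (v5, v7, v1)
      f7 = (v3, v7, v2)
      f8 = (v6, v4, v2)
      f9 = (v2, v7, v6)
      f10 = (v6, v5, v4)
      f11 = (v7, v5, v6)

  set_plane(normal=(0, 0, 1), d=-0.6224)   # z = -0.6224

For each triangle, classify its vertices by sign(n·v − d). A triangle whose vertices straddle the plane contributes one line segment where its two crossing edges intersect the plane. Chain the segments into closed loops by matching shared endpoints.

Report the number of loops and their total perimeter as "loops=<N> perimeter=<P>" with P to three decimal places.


Straddling triangles (8 of 12):
  (v1,v3,v0) [++-] → (-1.9, -0.584962, -0.6224)–(-1.9, -1.25, -0.6224)  len=0.6650
  (v4,v1,v0) [-+-] → (0.889143, -1.25, -0.6224)–(-1.9, -1.25, -0.6224)  len=2.7891
  (v0,v3,v2) [-+-] → (-1.9, -0.584962, -0.6224)–(-1.9, 1.25, -0.6224)  len=1.8350
  (v5,v1,v4) [++-] → (0.889143, -1.25, -0.6224)–(1.9, -1.25, -0.6224)  len=1.0109
  (v3,v7,v2) [++-] → (-0.889143, 1.25, -0.6224)–(-1.9, 1.25, -0.6224)  len=1.0109
  (v2,v7,v6) [-+-] → (-0.889143, 1.25, -0.6224)–(1.9, 1.25, -0.6224)  len=2.7891
  (v6,v5,v4) [-+-] → (1.9, 0.584962, -0.6224)–(1.9, -1.25, -0.6224)  len=1.8350
  (v7,v5,v6) [++-] → (1.9, 0.584962, -0.6224)–(1.9, 1.25, -0.6224)  len=0.6650

Chained into 1 loop(s):
  loop 1: 8 segments, perimeter = 12.6000
Total perimeter = 12.600

loops=1 perimeter=12.600


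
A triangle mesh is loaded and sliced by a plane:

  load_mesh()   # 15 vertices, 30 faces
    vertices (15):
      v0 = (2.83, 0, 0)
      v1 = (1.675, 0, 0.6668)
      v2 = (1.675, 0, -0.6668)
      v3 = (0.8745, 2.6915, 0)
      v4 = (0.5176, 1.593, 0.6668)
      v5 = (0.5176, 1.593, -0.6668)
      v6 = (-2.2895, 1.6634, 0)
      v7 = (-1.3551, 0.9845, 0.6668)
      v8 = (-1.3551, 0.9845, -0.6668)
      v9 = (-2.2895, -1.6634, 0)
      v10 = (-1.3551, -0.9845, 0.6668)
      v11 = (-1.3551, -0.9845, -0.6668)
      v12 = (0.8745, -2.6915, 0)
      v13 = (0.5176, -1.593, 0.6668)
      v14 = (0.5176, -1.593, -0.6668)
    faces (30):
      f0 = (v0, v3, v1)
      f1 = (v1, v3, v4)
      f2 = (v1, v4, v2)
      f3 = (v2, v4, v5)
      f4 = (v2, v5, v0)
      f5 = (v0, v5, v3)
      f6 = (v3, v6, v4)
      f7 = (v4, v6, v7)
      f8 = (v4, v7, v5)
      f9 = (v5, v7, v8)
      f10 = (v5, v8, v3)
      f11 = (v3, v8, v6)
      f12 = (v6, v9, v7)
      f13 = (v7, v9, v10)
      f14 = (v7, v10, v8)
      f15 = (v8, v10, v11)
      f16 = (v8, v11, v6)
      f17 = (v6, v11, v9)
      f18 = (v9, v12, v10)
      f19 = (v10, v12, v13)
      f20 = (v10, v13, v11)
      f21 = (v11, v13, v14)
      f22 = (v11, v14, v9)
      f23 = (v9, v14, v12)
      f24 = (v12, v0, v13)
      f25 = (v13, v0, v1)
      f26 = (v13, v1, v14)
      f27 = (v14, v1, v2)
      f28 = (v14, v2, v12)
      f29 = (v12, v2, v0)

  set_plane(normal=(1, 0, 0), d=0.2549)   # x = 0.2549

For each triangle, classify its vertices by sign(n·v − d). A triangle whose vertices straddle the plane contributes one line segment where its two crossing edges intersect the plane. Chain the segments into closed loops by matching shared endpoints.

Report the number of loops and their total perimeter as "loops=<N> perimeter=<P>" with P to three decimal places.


loops=2 perimeter=7.417

Straddling triangles (12 of 30):
  (v3,v6,v4) [+-+] → (0.2549, 2.49017, 0)–(0.2549, 1.59959, 0.604398)  len=1.0763
  (v4,v6,v7) [+--] → (0.2549, 1.59959, 0.604398)–(0.2549, 1.50764, 0.6668)  len=0.1111
  (v4,v7,v5) [+-+] → (0.2549, 1.50764, 0.6668)–(0.2549, 1.50764, -0.479724)  len=1.1465
  (v5,v7,v8) [+--] → (0.2549, 1.50764, -0.479724)–(0.2549, 1.50764, -0.6668)  len=0.1871
  (v5,v8,v3) [+-+] → (0.2549, 1.50764, -0.6668)–(0.2549, 2.21713, -0.185302)  len=0.8574
  (v3,v8,v6) [+--] → (0.2549, 2.21713, -0.185302)–(0.2549, 2.49017, 0)  len=0.3300
  (v9,v12,v10) [-+-] → (0.2549, -2.49017, 0)–(0.2549, -2.21713, 0.185302)  len=0.3300
  (v10,v12,v13) [-++] → (0.2549, -2.21713, 0.185302)–(0.2549, -1.50764, 0.6668)  len=0.8574
  (v10,v13,v11) [-+-] → (0.2549, -1.50764, 0.6668)–(0.2549, -1.50764, 0.479724)  len=0.1871
  (v11,v13,v14) [-++] → (0.2549, -1.50764, 0.479724)–(0.2549, -1.50764, -0.6668)  len=1.1465
  (v11,v14,v9) [-+-] → (0.2549, -1.50764, -0.6668)–(0.2549, -1.59959, -0.604398)  len=0.1111
  (v9,v14,v12) [-++] → (0.2549, -1.59959, -0.604398)–(0.2549, -2.49017, 0)  len=1.0763

Chained into 2 loop(s):
  loop 1: 6 segments, perimeter = 3.7085
  loop 2: 6 segments, perimeter = 3.7085
Total perimeter = 7.417


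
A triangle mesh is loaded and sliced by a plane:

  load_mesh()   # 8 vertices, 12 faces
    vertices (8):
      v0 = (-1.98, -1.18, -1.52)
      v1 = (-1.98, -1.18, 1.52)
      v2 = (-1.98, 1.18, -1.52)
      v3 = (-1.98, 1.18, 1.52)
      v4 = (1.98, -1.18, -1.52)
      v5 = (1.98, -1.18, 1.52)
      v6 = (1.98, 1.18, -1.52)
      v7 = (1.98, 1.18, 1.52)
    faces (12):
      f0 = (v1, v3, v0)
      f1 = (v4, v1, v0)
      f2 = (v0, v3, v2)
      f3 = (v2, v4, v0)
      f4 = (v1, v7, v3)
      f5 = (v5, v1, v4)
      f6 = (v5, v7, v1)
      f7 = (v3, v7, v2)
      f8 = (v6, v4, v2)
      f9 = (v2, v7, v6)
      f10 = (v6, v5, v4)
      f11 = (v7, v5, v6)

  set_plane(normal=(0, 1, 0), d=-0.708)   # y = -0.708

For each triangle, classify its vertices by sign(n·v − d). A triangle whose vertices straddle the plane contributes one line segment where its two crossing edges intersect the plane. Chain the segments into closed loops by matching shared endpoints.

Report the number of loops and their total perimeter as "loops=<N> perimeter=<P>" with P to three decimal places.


loops=1 perimeter=14.000

Straddling triangles (8 of 12):
  (v1,v3,v0) [-+-] → (-1.98, -0.708, 1.52)–(-1.98, -0.708, -0.912)  len=2.4320
  (v0,v3,v2) [-++] → (-1.98, -0.708, -0.912)–(-1.98, -0.708, -1.52)  len=0.6080
  (v2,v4,v0) [+--] → (1.188, -0.708, -1.52)–(-1.98, -0.708, -1.52)  len=3.1680
  (v1,v7,v3) [-++] → (-1.188, -0.708, 1.52)–(-1.98, -0.708, 1.52)  len=0.7920
  (v5,v7,v1) [-+-] → (1.98, -0.708, 1.52)–(-1.188, -0.708, 1.52)  len=3.1680
  (v6,v4,v2) [+-+] → (1.98, -0.708, -1.52)–(1.188, -0.708, -1.52)  len=0.7920
  (v6,v5,v4) [+--] → (1.98, -0.708, 0.912)–(1.98, -0.708, -1.52)  len=2.4320
  (v7,v5,v6) [+-+] → (1.98, -0.708, 1.52)–(1.98, -0.708, 0.912)  len=0.6080

Chained into 1 loop(s):
  loop 1: 8 segments, perimeter = 14.0000
Total perimeter = 14.000


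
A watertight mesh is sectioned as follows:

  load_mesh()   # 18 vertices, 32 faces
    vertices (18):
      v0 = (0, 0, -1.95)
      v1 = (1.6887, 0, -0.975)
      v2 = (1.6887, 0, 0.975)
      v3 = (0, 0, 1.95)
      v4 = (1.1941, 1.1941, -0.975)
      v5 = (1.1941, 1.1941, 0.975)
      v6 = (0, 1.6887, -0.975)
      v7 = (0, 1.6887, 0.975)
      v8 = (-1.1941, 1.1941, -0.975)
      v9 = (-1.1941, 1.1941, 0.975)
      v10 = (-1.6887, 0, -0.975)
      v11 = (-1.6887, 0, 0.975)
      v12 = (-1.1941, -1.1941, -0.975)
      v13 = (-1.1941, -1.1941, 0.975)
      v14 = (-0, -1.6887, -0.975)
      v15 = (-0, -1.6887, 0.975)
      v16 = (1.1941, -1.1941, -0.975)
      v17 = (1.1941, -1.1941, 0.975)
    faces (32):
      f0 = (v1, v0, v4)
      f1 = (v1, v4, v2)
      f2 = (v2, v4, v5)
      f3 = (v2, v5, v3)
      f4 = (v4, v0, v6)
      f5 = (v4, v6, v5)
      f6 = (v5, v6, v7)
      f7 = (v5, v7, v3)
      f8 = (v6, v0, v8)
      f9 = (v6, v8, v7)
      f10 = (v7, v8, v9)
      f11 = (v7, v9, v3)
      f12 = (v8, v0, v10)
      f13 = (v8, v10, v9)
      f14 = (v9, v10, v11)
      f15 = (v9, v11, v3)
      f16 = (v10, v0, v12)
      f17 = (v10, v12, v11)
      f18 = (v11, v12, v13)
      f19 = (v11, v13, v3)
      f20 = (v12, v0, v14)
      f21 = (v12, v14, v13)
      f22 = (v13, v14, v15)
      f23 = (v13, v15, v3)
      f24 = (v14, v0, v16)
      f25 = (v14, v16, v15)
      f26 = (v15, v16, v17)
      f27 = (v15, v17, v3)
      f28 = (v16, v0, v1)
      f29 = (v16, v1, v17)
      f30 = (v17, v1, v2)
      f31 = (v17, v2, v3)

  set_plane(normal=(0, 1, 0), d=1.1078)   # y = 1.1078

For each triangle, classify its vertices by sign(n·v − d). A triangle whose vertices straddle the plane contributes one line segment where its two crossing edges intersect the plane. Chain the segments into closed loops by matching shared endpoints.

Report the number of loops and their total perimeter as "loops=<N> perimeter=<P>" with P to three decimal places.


loops=1 perimeter=9.020

Straddling triangles (12 of 32):
  (v1,v0,v4) [--+] → (1.1078, 1.1078, -1.04547)–(1.22985, 1.1078, -0.975)  len=0.1409
  (v1,v4,v2) [-+-] → (1.22985, 1.1078, -0.975)–(1.22985, 1.1078, -0.83407)  len=0.1409
  (v2,v4,v5) [-++] → (1.22985, 1.1078, -0.83407)–(1.22985, 1.1078, 0.975)  len=1.8091
  (v2,v5,v3) [-+-] → (1.22985, 1.1078, 0.975)–(1.1078, 1.1078, 1.04547)  len=0.1409
  (v4,v0,v6) [+-+] → (1.1078, 1.1078, -1.04547)–(0, 1.1078, -1.31039)  len=1.1390
  (v5,v7,v3) [++-] → (0, 1.1078, 1.31039)–(1.1078, 1.1078, 1.04547)  len=1.1390
  (v6,v0,v8) [+-+] → (0, 1.1078, -1.31039)–(-1.1078, 1.1078, -1.04547)  len=1.1390
  (v7,v9,v3) [++-] → (-1.1078, 1.1078, 1.04547)–(0, 1.1078, 1.31039)  len=1.1390
  (v8,v0,v10) [+--] → (-1.1078, 1.1078, -1.04547)–(-1.22985, 1.1078, -0.975)  len=0.1409
  (v8,v10,v9) [+-+] → (-1.22985, 1.1078, -0.975)–(-1.22985, 1.1078, 0.83407)  len=1.8091
  (v9,v10,v11) [+--] → (-1.22985, 1.1078, 0.83407)–(-1.22985, 1.1078, 0.975)  len=0.1409
  (v9,v11,v3) [+--] → (-1.22985, 1.1078, 0.975)–(-1.1078, 1.1078, 1.04547)  len=0.1409

Chained into 1 loop(s):
  loop 1: 12 segments, perimeter = 9.0199
Total perimeter = 9.020


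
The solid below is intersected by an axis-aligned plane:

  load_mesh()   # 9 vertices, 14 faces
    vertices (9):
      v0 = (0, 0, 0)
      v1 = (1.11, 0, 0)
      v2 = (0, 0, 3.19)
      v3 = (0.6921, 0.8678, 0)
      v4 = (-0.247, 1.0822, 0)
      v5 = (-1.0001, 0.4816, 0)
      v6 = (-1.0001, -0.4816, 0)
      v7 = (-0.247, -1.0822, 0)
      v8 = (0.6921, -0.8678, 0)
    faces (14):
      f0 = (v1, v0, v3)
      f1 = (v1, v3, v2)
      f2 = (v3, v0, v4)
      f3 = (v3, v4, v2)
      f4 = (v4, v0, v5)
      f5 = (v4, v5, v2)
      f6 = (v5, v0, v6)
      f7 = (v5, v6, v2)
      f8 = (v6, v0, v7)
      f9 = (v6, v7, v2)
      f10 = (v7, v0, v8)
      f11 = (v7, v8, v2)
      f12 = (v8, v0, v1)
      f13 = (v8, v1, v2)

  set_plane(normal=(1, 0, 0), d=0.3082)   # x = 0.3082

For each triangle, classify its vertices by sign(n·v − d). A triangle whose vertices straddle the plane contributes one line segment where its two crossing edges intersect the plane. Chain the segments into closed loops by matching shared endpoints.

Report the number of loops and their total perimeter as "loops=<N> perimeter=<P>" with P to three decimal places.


Straddling triangles (8 of 14):
  (v1,v0,v3) [+-+] → (0.3082, 0, 0)–(0.3082, 0.386441, 0)  len=0.3864
  (v1,v3,v2) [++-] → (0.3082, 0.386441, 1.76946)–(0.3082, 0, 2.30427)  len=0.6598
  (v3,v0,v4) [+--] → (0.3082, 0.386441, 0)–(0.3082, 0.955446, 0)  len=0.5690
  (v3,v4,v2) [+--] → (0.3082, 0.955446, 0)–(0.3082, 0.386441, 1.76946)  len=1.8587
  (v7,v0,v8) [--+] → (0.3082, -0.386441, 0)–(0.3082, -0.955446, 0)  len=0.5690
  (v7,v8,v2) [-+-] → (0.3082, -0.955446, 0)–(0.3082, -0.386441, 1.76946)  len=1.8587
  (v8,v0,v1) [+-+] → (0.3082, -0.386441, 0)–(0.3082, 0, 0)  len=0.3864
  (v8,v1,v2) [++-] → (0.3082, 0, 2.30427)–(0.3082, -0.386441, 1.76946)  len=0.6598

Chained into 1 loop(s):
  loop 1: 8 segments, perimeter = 6.9479
Total perimeter = 6.948

loops=1 perimeter=6.948


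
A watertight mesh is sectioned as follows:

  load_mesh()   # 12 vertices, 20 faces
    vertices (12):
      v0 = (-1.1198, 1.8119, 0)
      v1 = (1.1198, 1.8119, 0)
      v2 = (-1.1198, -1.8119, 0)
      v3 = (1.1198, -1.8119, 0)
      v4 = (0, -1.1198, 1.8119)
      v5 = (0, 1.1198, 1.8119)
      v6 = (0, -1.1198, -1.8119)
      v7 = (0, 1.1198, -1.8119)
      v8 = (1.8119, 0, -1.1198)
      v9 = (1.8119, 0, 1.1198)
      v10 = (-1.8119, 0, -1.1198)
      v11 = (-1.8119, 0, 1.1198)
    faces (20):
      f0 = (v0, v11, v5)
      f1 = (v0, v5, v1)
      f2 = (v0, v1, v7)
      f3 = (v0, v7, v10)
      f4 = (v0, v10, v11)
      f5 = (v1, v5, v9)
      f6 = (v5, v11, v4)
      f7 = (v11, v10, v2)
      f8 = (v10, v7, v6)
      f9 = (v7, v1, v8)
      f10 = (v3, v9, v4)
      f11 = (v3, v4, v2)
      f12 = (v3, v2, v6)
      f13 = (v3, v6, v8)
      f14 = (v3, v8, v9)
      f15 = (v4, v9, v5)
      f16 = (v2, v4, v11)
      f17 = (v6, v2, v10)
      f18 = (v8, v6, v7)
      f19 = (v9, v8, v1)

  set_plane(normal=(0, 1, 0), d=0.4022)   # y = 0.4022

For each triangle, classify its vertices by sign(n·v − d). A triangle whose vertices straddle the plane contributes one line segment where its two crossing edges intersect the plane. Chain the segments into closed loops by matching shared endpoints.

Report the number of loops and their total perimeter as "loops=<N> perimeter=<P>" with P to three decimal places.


Straddling triangles (10 of 20):
  (v0,v11,v5) [+-+] → (-1.65827, 0.4022, 0.87123)–(-1.16112, 0.4022, 1.36838)  len=0.7031
  (v0,v7,v10) [++-] → (-1.16112, 0.4022, -1.36838)–(-1.65827, 0.4022, -0.87123)  len=0.7031
  (v0,v10,v11) [+--] → (-1.65827, 0.4022, -0.87123)–(-1.65827, 0.4022, 0.87123)  len=1.7425
  (v1,v5,v9) [++-] → (1.16112, 0.4022, 1.36838)–(1.65827, 0.4022, 0.87123)  len=0.7031
  (v5,v11,v4) [+--] → (-1.16112, 0.4022, 1.36838)–(0, 0.4022, 1.8119)  len=1.2429
  (v10,v7,v6) [-+-] → (-1.16112, 0.4022, -1.36838)–(0, 0.4022, -1.8119)  len=1.2429
  (v7,v1,v8) [++-] → (1.65827, 0.4022, -0.87123)–(1.16112, 0.4022, -1.36838)  len=0.7031
  (v4,v9,v5) [--+] → (1.16112, 0.4022, 1.36838)–(0, 0.4022, 1.8119)  len=1.2429
  (v8,v6,v7) [--+] → (0, 0.4022, -1.8119)–(1.16112, 0.4022, -1.36838)  len=1.2429
  (v9,v8,v1) [--+] → (1.65827, 0.4022, -0.87123)–(1.65827, 0.4022, 0.87123)  len=1.7425

Chained into 1 loop(s):
  loop 1: 10 segments, perimeter = 11.2690
Total perimeter = 11.269

loops=1 perimeter=11.269


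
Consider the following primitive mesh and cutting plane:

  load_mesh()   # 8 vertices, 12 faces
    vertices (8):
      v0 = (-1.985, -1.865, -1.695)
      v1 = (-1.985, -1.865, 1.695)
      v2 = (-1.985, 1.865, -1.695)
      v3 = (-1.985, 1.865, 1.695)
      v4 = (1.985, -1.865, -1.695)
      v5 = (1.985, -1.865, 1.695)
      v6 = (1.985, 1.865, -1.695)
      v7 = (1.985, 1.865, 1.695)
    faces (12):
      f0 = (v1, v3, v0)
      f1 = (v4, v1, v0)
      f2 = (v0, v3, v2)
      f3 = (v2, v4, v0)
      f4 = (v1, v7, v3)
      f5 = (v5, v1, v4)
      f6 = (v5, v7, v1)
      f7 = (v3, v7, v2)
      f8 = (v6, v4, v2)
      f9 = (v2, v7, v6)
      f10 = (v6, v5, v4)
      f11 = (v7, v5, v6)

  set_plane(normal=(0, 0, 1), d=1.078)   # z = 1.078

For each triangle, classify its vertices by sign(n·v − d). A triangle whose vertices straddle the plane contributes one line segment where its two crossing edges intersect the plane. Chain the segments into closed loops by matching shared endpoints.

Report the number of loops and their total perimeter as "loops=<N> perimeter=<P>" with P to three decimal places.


loops=1 perimeter=15.400

Straddling triangles (8 of 12):
  (v1,v3,v0) [++-] → (-1.985, 1.18612, 1.078)–(-1.985, -1.865, 1.078)  len=3.0511
  (v4,v1,v0) [-+-] → (-1.26244, -1.865, 1.078)–(-1.985, -1.865, 1.078)  len=0.7226
  (v0,v3,v2) [-+-] → (-1.985, 1.18612, 1.078)–(-1.985, 1.865, 1.078)  len=0.6789
  (v5,v1,v4) [++-] → (-1.26244, -1.865, 1.078)–(1.985, -1.865, 1.078)  len=3.2474
  (v3,v7,v2) [++-] → (1.26244, 1.865, 1.078)–(-1.985, 1.865, 1.078)  len=3.2474
  (v2,v7,v6) [-+-] → (1.26244, 1.865, 1.078)–(1.985, 1.865, 1.078)  len=0.7226
  (v6,v5,v4) [-+-] → (1.985, -1.18612, 1.078)–(1.985, -1.865, 1.078)  len=0.6789
  (v7,v5,v6) [++-] → (1.985, -1.18612, 1.078)–(1.985, 1.865, 1.078)  len=3.0511

Chained into 1 loop(s):
  loop 1: 8 segments, perimeter = 15.4000
Total perimeter = 15.400


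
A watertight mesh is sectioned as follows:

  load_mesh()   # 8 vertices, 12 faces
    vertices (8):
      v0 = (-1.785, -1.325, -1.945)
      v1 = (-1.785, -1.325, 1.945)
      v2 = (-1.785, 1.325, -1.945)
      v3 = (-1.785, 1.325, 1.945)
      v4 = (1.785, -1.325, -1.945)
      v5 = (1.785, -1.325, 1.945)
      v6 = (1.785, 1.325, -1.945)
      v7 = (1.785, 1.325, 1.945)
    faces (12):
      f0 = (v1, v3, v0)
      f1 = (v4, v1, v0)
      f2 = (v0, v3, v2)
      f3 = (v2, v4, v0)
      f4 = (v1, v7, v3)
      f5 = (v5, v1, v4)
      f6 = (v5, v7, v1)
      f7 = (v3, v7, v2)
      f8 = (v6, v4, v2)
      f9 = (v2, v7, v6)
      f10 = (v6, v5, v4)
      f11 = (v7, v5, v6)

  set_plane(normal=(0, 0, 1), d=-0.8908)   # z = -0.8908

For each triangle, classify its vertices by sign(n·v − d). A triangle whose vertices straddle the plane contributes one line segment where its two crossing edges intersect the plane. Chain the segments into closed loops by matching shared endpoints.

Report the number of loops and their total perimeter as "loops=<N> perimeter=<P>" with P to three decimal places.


Straddling triangles (8 of 12):
  (v1,v3,v0) [++-] → (-1.785, -0.606843, -0.8908)–(-1.785, -1.325, -0.8908)  len=0.7182
  (v4,v1,v0) [-+-] → (0.817521, -1.325, -0.8908)–(-1.785, -1.325, -0.8908)  len=2.6025
  (v0,v3,v2) [-+-] → (-1.785, -0.606843, -0.8908)–(-1.785, 1.325, -0.8908)  len=1.9318
  (v5,v1,v4) [++-] → (0.817521, -1.325, -0.8908)–(1.785, -1.325, -0.8908)  len=0.9675
  (v3,v7,v2) [++-] → (-0.817521, 1.325, -0.8908)–(-1.785, 1.325, -0.8908)  len=0.9675
  (v2,v7,v6) [-+-] → (-0.817521, 1.325, -0.8908)–(1.785, 1.325, -0.8908)  len=2.6025
  (v6,v5,v4) [-+-] → (1.785, 0.606843, -0.8908)–(1.785, -1.325, -0.8908)  len=1.9318
  (v7,v5,v6) [++-] → (1.785, 0.606843, -0.8908)–(1.785, 1.325, -0.8908)  len=0.7182

Chained into 1 loop(s):
  loop 1: 8 segments, perimeter = 12.4400
Total perimeter = 12.440

loops=1 perimeter=12.440


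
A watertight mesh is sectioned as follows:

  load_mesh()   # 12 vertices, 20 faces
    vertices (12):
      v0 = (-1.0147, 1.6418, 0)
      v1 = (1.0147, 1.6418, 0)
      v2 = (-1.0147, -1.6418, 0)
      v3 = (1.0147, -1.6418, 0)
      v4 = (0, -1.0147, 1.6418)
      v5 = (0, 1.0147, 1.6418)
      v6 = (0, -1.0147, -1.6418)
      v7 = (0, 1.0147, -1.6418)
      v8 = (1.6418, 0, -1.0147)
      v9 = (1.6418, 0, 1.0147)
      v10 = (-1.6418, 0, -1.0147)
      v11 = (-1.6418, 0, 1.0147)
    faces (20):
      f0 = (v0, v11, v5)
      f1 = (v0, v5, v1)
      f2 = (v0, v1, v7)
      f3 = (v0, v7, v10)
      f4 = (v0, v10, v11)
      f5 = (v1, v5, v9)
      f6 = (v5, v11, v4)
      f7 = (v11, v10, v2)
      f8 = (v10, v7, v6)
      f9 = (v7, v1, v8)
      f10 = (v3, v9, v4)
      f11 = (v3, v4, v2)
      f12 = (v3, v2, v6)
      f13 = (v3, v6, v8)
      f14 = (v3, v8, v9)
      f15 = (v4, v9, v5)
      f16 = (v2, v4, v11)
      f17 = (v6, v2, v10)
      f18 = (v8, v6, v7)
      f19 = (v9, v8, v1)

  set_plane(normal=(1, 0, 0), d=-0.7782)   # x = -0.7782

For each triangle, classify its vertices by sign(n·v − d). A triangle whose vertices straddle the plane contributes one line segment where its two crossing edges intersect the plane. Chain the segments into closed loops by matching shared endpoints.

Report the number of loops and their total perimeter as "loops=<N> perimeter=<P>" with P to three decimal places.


Straddling triangles (10 of 20):
  (v0,v11,v5) [--+] → (-0.7782, 0.53374, 1.34456)–(-0.7782, 1.49564, 0.382661)  len=1.3603
  (v0,v5,v1) [-++] → (-0.7782, 1.49564, 0.382661)–(-0.7782, 1.6418, 0)  len=0.4096
  (v0,v1,v7) [-++] → (-0.7782, 1.6418, 0)–(-0.7782, 1.49564, -0.382661)  len=0.4096
  (v0,v7,v10) [-+-] → (-0.7782, 1.49564, -0.382661)–(-0.7782, 0.53374, -1.34456)  len=1.3603
  (v5,v11,v4) [+-+] → (-0.7782, 0.53374, 1.34456)–(-0.7782, -0.53374, 1.34456)  len=1.0675
  (v10,v7,v6) [-++] → (-0.7782, 0.53374, -1.34456)–(-0.7782, -0.53374, -1.34456)  len=1.0675
  (v3,v4,v2) [++-] → (-0.7782, -1.49564, 0.382661)–(-0.7782, -1.6418, 0)  len=0.4096
  (v3,v2,v6) [+-+] → (-0.7782, -1.6418, 0)–(-0.7782, -1.49564, -0.382661)  len=0.4096
  (v2,v4,v11) [-+-] → (-0.7782, -1.49564, 0.382661)–(-0.7782, -0.53374, 1.34456)  len=1.3603
  (v6,v2,v10) [+--] → (-0.7782, -1.49564, -0.382661)–(-0.7782, -0.53374, -1.34456)  len=1.3603

Chained into 1 loop(s):
  loop 1: 10 segments, perimeter = 9.2148
Total perimeter = 9.215

loops=1 perimeter=9.215


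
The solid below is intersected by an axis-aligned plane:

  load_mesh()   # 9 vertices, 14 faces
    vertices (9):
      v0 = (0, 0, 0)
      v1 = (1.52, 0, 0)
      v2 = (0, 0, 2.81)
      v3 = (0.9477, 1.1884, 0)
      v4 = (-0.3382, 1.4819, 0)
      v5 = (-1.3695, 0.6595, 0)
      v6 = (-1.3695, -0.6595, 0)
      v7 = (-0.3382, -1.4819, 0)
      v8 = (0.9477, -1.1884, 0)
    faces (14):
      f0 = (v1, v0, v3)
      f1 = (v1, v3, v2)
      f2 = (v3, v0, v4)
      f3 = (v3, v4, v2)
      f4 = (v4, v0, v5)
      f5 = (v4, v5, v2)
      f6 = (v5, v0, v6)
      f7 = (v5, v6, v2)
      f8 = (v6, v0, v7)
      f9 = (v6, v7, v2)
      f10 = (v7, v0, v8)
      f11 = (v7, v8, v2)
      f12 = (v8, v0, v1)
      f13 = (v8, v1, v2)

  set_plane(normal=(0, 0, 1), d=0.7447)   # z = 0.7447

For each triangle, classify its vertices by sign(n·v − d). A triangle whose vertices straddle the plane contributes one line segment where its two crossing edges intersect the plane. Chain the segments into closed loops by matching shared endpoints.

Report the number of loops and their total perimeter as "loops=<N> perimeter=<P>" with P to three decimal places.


Straddling triangles (7 of 14):
  (v1,v3,v2) [--+] → (0.696543, 0.873453, 0.7447)–(1.11717, 0, 0.7447)  len=0.9695
  (v3,v4,v2) [--+] → (-0.248571, 1.08917, 0.7447)–(0.696543, 0.873453, 0.7447)  len=0.9694
  (v4,v5,v2) [--+] → (-1.00656, 0.484721, 0.7447)–(-0.248571, 1.08917, 0.7447)  len=0.9695
  (v5,v6,v2) [--+] → (-1.00656, -0.484721, 0.7447)–(-1.00656, 0.484721, 0.7447)  len=0.9694
  (v6,v7,v2) [--+] → (-0.248571, -1.08917, 0.7447)–(-1.00656, -0.484721, 0.7447)  len=0.9695
  (v7,v8,v2) [--+] → (0.696543, -0.873453, 0.7447)–(-0.248571, -1.08917, 0.7447)  len=0.9694
  (v8,v1,v2) [--+] → (1.11717, 0, 0.7447)–(0.696543, -0.873453, 0.7447)  len=0.9695

Chained into 1 loop(s):
  loop 1: 7 segments, perimeter = 6.7862
Total perimeter = 6.786

loops=1 perimeter=6.786


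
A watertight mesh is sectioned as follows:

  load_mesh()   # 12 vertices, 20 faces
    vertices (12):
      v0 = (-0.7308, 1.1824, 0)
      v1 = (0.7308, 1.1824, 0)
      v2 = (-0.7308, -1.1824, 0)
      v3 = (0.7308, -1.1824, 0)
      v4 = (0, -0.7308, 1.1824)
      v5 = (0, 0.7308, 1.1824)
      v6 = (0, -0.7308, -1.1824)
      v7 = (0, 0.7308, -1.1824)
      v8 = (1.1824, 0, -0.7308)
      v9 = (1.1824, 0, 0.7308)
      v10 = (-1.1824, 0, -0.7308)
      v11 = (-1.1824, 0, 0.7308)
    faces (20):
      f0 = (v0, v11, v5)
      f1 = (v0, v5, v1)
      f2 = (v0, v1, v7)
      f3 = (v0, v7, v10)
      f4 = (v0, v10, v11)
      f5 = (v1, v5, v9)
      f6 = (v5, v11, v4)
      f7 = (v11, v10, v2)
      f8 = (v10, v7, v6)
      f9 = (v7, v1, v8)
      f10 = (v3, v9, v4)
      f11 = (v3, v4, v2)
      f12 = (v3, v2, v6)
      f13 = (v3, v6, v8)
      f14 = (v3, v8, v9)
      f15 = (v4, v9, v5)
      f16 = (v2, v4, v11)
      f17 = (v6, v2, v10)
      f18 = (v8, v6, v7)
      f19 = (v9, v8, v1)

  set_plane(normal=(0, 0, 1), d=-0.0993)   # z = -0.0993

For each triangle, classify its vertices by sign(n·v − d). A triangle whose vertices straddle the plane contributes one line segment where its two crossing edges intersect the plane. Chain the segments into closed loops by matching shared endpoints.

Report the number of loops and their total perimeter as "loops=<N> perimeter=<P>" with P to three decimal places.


Straddling triangles (10 of 20):
  (v0,v1,v7) [++-] → (0.669426, 1.14447, -0.0993)–(-0.669426, 1.14447, -0.0993)  len=1.3389
  (v0,v7,v10) [+--] → (-0.669426, 1.14447, -0.0993)–(-0.792163, 1.02174, -0.0993)  len=0.1736
  (v0,v10,v11) [+-+] → (-0.792163, 1.02174, -0.0993)–(-1.1824, 0, -0.0993)  len=1.0937
  (v11,v10,v2) [+-+] → (-1.1824, 0, -0.0993)–(-0.792163, -1.02174, -0.0993)  len=1.0937
  (v7,v1,v8) [-+-] → (0.669426, 1.14447, -0.0993)–(0.792163, 1.02174, -0.0993)  len=0.1736
  (v3,v2,v6) [++-] → (-0.669426, -1.14447, -0.0993)–(0.669426, -1.14447, -0.0993)  len=1.3389
  (v3,v6,v8) [+--] → (0.669426, -1.14447, -0.0993)–(0.792163, -1.02174, -0.0993)  len=0.1736
  (v3,v8,v9) [+-+] → (0.792163, -1.02174, -0.0993)–(1.1824, 0, -0.0993)  len=1.0937
  (v6,v2,v10) [-+-] → (-0.669426, -1.14447, -0.0993)–(-0.792163, -1.02174, -0.0993)  len=0.1736
  (v9,v8,v1) [+-+] → (1.1824, 0, -0.0993)–(0.792163, 1.02174, -0.0993)  len=1.0937

Chained into 1 loop(s):
  loop 1: 10 segments, perimeter = 7.7469
Total perimeter = 7.747

loops=1 perimeter=7.747


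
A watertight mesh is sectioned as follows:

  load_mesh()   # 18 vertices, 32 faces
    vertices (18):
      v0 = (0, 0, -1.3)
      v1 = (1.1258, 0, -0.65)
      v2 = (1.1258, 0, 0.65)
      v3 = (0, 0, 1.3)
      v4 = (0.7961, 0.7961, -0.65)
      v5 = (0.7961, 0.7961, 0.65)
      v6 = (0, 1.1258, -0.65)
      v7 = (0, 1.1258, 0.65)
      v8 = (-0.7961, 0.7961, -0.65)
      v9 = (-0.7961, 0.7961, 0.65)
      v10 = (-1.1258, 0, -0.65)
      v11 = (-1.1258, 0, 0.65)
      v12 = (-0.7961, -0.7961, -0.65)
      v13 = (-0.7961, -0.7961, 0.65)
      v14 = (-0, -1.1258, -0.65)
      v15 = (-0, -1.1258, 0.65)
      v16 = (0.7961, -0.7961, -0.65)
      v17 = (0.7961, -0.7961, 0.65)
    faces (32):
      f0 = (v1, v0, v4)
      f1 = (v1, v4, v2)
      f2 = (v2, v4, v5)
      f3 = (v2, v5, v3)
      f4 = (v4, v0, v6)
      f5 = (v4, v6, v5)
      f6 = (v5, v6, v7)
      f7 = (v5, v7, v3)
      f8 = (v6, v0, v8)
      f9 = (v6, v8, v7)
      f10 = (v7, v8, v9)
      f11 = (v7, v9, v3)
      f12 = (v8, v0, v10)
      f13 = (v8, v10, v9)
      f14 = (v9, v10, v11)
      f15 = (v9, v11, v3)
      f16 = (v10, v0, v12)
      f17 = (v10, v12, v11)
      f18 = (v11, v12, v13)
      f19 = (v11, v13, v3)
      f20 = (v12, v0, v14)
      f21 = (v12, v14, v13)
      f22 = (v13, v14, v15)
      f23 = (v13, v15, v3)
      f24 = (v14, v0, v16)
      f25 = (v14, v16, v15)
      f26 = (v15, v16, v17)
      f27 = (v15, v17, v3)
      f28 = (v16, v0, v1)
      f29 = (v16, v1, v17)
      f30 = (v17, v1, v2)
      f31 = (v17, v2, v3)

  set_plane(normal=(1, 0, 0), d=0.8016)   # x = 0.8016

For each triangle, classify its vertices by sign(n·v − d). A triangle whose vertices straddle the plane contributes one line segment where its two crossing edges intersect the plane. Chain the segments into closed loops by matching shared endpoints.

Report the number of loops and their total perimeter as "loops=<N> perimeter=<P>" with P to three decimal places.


loops=1 perimeter=5.820

Straddling triangles (8 of 32):
  (v1,v0,v4) [+--] → (0.8016, 0, -0.837182)–(0.8016, 0.78282, -0.65)  len=0.8049
  (v1,v4,v2) [+-+] → (0.8016, 0.78282, -0.65)–(0.8016, 0.78282, -0.628314)  len=0.0217
  (v2,v4,v5) [+--] → (0.8016, 0.78282, -0.628314)–(0.8016, 0.78282, 0.65)  len=1.2783
  (v2,v5,v3) [+--] → (0.8016, 0.78282, 0.65)–(0.8016, 0, 0.837182)  len=0.8049
  (v16,v0,v1) [--+] → (0.8016, 0, -0.837182)–(0.8016, -0.78282, -0.65)  len=0.8049
  (v16,v1,v17) [-+-] → (0.8016, -0.78282, -0.65)–(0.8016, -0.78282, 0.628314)  len=1.2783
  (v17,v1,v2) [-++] → (0.8016, -0.78282, 0.628314)–(0.8016, -0.78282, 0.65)  len=0.0217
  (v17,v2,v3) [-+-] → (0.8016, -0.78282, 0.65)–(0.8016, 0, 0.837182)  len=0.8049

Chained into 1 loop(s):
  loop 1: 8 segments, perimeter = 5.8195
Total perimeter = 5.820


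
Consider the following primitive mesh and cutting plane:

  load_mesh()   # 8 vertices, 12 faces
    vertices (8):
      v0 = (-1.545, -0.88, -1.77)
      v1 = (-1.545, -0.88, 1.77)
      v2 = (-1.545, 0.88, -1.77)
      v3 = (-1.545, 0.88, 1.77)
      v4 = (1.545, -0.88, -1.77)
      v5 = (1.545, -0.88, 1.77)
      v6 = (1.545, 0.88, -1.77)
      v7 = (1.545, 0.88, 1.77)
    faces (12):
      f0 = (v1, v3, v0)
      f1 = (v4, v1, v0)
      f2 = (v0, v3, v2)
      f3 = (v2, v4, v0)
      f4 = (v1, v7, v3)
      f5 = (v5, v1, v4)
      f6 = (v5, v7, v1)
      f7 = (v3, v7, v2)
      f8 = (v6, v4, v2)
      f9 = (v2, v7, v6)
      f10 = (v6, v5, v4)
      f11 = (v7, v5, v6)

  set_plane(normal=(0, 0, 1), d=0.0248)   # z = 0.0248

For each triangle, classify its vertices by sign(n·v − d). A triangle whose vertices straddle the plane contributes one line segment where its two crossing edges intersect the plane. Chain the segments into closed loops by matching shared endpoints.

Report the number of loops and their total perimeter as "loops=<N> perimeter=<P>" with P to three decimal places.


Straddling triangles (8 of 12):
  (v1,v3,v0) [++-] → (-1.545, 0.0123299, 0.0248)–(-1.545, -0.88, 0.0248)  len=0.8923
  (v4,v1,v0) [-+-] → (-0.0216475, -0.88, 0.0248)–(-1.545, -0.88, 0.0248)  len=1.5234
  (v0,v3,v2) [-+-] → (-1.545, 0.0123299, 0.0248)–(-1.545, 0.88, 0.0248)  len=0.8677
  (v5,v1,v4) [++-] → (-0.0216475, -0.88, 0.0248)–(1.545, -0.88, 0.0248)  len=1.5666
  (v3,v7,v2) [++-] → (0.0216475, 0.88, 0.0248)–(-1.545, 0.88, 0.0248)  len=1.5666
  (v2,v7,v6) [-+-] → (0.0216475, 0.88, 0.0248)–(1.545, 0.88, 0.0248)  len=1.5234
  (v6,v5,v4) [-+-] → (1.545, -0.0123299, 0.0248)–(1.545, -0.88, 0.0248)  len=0.8677
  (v7,v5,v6) [++-] → (1.545, -0.0123299, 0.0248)–(1.545, 0.88, 0.0248)  len=0.8923

Chained into 1 loop(s):
  loop 1: 8 segments, perimeter = 9.7000
Total perimeter = 9.700

loops=1 perimeter=9.700
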